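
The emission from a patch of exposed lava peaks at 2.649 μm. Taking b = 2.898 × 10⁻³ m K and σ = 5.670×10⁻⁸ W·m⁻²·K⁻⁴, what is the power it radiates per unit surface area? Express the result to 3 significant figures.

Wien's law: T = b/λ_max = 2.898×10⁻³/2.649×10⁻⁶ = 1094.00 K.
Then I = σT⁴ = 5.670×10⁻⁸×(1094.00)⁴ = 8.12×10⁴ W/m².

I ≈ 8.12×10⁴ W/m²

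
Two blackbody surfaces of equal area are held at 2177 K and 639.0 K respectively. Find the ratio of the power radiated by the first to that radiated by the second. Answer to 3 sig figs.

P₁/P₂ ≈ 135

With equal areas, P₁/P₂ = (T₁/T₂)⁴ = (2177/639.0)⁴ = 135.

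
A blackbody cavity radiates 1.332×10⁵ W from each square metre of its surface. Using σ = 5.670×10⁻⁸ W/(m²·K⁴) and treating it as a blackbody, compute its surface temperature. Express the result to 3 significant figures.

I = σT⁴, so T = (I/σ)^(1/4) = (1.332×10⁵/(5.670×10⁻⁸))^(1/4) = 1.24×10³ K.

T ≈ 1.24×10³ K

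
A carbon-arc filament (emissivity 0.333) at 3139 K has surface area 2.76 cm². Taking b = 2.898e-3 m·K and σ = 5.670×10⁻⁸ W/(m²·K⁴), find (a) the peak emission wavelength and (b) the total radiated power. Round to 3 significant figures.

λ_max ≈ 0.923 μm; P ≈ 506 W

(a) λ_max = b/T = 2.898×10⁻³/3139 = 9.232×10⁻⁷ m = 0.923 μm.
Area A = 2.76 cm² = 2.76×10⁻⁴ m².
(b) P = εσAT⁴ = 0.333×5.670×10⁻⁸×2.76×10⁻⁴×(3139)⁴ = 506 W.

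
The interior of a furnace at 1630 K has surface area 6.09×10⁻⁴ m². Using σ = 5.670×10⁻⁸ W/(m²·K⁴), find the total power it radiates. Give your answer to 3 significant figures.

Area A = 6.09×10⁻⁴ m².
P = σAT⁴ = 5.670×10⁻⁸ × 6.09×10⁻⁴ × (1630)⁴ = 244 W.

P ≈ 244 W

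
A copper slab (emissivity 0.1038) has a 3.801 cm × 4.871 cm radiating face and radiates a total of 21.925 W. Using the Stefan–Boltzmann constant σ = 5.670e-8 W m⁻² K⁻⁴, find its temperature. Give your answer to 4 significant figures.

T ≈ 1191 K

Area A = 0.03801 × 0.04871 = 1.85147×10⁻³ m².
P = εσAT⁴ ⇒ T = (P/(εσA))^(1/4) = (21.925/(0.1038×5.670×10⁻⁸×1.85147×10⁻³))^(1/4) = 1191 K.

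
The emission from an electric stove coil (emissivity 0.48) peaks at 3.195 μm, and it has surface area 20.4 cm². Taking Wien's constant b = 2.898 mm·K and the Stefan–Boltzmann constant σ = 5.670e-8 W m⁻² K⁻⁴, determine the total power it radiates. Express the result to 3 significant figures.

Wien's law: T = b/λ_max = 2.898×10⁻³/3.195×10⁻⁶ = 907.042 K.
Area A = 20.4 cm² = 2.04×10⁻³ m².
Then P = εσAT⁴ = 0.48×5.670×10⁻⁸×2.04×10⁻³×(907.042)⁴ = 37.6 W.

P ≈ 37.6 W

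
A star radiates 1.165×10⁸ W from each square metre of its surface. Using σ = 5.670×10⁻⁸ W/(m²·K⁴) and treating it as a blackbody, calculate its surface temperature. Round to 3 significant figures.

I = σT⁴, so T = (I/σ)^(1/4) = (1.165×10⁸/(5.670×10⁻⁸))^(1/4) = 6.73×10³ K.

T ≈ 6.73×10³ K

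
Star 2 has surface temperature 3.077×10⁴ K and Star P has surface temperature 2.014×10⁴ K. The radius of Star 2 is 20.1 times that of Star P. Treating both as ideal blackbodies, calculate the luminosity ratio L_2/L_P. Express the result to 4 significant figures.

L_2/L_P ≈ 2201

L ∝ R²T⁴, so L_2/L_P = (R_2/R_P)²(T_2/T_P)⁴ = (20.1)² × (3.077×10⁴/2.014×10⁴)⁴ = 404.01 × 5.44844 = 2201.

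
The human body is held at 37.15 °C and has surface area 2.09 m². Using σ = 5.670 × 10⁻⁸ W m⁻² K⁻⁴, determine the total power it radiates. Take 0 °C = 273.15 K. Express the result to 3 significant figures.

T = 37.15 °C + 273.15 = 310.30 K.
Area A = 2.09 m².
P = σAT⁴ = 5.670×10⁻⁸ × 2.09 × (310.30)⁴ = 1.10×10³ W.

P ≈ 1.10×10³ W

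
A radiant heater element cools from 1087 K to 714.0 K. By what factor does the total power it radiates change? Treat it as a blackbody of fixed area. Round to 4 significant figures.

P₂/P₁ ≈ 0.1862

P ∝ T⁴, so P₂/P₁ = (T₂/T₁)⁴ = (714.0/1087)⁴ = (0.656854)⁴ = 0.1862.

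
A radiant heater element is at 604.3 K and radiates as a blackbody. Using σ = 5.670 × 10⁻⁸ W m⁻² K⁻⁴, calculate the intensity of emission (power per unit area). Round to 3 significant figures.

Stefan–Boltzmann: I = σT⁴ = 5.670×10⁻⁸ × (604.3)⁴ = 7.56×10³ W/m².

I ≈ 7.56×10³ W/m²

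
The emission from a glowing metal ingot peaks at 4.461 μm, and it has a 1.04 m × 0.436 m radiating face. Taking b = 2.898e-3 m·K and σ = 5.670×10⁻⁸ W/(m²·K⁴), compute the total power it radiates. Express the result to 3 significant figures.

P ≈ 4.58×10³ W

Wien's law: T = b/λ_max = 2.898×10⁻³/4.461×10⁻⁶ = 649.630 K.
Area A = 1.04 × 0.436 = 0.45344 m².
Then P = σAT⁴ = 5.670×10⁻⁸×0.45344×(649.630)⁴ = 4.58×10³ W.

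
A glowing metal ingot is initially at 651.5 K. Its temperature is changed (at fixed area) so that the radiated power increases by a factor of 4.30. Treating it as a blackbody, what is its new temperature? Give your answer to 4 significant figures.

T₂ ≈ 938.2 K

P ∝ T⁴, so T₂/T₁ = (P₂/P₁)^(1/4) = (4.30)^(1/4) = 1.44002.
T₂ = 651.5 × 1.44002 = 938.2 K.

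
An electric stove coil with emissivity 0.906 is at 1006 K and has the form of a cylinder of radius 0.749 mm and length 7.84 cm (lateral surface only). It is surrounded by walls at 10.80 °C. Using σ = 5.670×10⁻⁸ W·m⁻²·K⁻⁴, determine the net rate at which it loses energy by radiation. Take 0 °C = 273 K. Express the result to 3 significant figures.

Surroundings: T = 10.80 °C + 273 = 283.80 K.
Lateral area A = 2πrL = 2π×7.49×10⁻⁴×0.0784 = 3.68959×10⁻⁴ m².
Net radiated power P_net = εσA(T⁴ − T₀⁴) = 0.906×5.670×10⁻⁸×3.68959×10⁻⁴×(1006⁴ − 283.80⁴).
T⁴ − T₀⁴ = 1.02422×10¹² − 6.48708×10⁹ = 1.01773×10¹² K⁴, so P_net = 19.3 W.

Net loss ≈ 19.3 W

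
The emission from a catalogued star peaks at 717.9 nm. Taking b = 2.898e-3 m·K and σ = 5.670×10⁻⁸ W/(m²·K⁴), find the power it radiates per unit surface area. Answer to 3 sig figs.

I ≈ 1.51×10⁷ W/m²

Wien's law: T = b/λ_max = 2.898×10⁻³/7.179×10⁻⁷ = 4036.77 K.
Then I = σT⁴ = 5.670×10⁻⁸×(4036.77)⁴ = 1.51×10⁷ W/m².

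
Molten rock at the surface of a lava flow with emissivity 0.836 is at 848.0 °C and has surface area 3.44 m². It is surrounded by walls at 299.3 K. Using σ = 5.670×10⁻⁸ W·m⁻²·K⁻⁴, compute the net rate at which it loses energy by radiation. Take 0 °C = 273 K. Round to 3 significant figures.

Net loss ≈ 2.56×10⁵ W

T = 848.0 °C + 273 = 1121.0 K.
Area A = 3.44 m².
Net radiated power P_net = εσA(T⁴ − T₀⁴) = 0.836×5.670×10⁻⁸×3.44×(1121.0⁴ − 299.3⁴).
T⁴ − T₀⁴ = 1.57915×10¹² − 8.02466×10⁹ = 1.57113×10¹² K⁴, so P_net = 2.56×10⁵ W.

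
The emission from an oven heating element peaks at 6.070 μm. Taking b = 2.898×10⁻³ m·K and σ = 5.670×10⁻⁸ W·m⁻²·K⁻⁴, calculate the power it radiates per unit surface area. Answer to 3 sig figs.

I ≈ 2.95×10³ W/m²

Wien's law: T = b/λ_max = 2.898×10⁻³/6.070×10⁻⁶ = 477.430 K.
Then I = σT⁴ = 5.670×10⁻⁸×(477.430)⁴ = 2.95×10³ W/m².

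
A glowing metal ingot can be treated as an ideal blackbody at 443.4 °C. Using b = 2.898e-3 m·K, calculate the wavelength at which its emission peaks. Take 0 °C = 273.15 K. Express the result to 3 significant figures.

T = 443.4 °C + 273.15 = 716.55 K.
Wien's displacement law: λ_max = b/T = (2.898×10⁻³ m·K)/(716.55 K) = 4.044×10⁻⁶ m.
That is 4.04 μm, in the infrared range.

λ_max ≈ 4.04 μm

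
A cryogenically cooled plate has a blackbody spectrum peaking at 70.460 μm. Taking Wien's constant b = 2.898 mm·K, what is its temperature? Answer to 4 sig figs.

Wien's law gives T = b/λ_max = (2.898×10⁻³ m·K)/(7.0460×10⁻⁵ m) = 41.13 K.

T ≈ 41.13 K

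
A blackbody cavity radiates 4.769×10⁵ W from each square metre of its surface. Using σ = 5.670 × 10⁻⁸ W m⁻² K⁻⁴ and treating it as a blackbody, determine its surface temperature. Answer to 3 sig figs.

I = σT⁴, so T = (I/σ)^(1/4) = (4.769×10⁵/(5.670×10⁻⁸))^(1/4) = 1.70×10³ K.

T ≈ 1.70×10³ K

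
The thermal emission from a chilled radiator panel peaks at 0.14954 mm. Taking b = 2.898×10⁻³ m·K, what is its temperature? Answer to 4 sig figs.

Wien's law gives T = b/λ_max = (2.898×10⁻³ m·K)/(1.4954×10⁻⁴ m) = 19.38 K.

T ≈ 19.38 K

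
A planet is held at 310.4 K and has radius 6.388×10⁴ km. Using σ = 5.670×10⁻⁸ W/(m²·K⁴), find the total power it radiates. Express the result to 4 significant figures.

P ≈ 2.699×10¹⁹ W

Surface area A = 4πR² = 4π(6.388×10⁷ m)² = 5.12790×10¹⁶ m².
P = σAT⁴ = 5.670×10⁻⁸ × 5.12790×10¹⁶ × (310.4)⁴ = 2.699×10¹⁹ W.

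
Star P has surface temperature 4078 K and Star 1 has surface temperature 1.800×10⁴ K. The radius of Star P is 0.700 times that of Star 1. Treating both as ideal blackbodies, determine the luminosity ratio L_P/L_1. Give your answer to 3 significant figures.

L ∝ R²T⁴, so L_P/L_1 = (R_P/R_1)²(T_P/T_1)⁴ = (0.700)² × (4078/1.800×10⁴)⁴ = 0.49 × 2.63450×10⁻³ = 1.29×10⁻³.

L_P/L_1 ≈ 1.29×10⁻³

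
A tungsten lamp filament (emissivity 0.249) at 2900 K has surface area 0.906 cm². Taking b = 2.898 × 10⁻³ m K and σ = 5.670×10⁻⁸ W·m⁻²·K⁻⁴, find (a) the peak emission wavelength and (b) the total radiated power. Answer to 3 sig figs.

(a) λ_max = b/T = 2.898×10⁻³/2900 = 9.993×10⁻⁷ m = 999 nm.
Area A = 0.906 cm² = 9.06×10⁻⁵ m².
(b) P = εσAT⁴ = 0.249×5.670×10⁻⁸×9.06×10⁻⁵×(2900)⁴ = 90.5 W.

λ_max ≈ 999 nm; P ≈ 90.5 W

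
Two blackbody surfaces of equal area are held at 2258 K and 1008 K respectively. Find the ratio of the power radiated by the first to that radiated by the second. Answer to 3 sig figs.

With equal areas, P₁/P₂ = (T₁/T₂)⁴ = (2258/1008)⁴ = 25.2.

P₁/P₂ ≈ 25.2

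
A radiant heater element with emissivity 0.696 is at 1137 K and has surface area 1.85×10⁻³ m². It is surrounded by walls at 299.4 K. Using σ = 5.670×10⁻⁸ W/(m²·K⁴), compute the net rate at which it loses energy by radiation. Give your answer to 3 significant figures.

Net loss ≈ 121 W

Area A = 1.85×10⁻³ m².
Net radiated power P_net = εσA(T⁴ − T₀⁴) = 0.696×5.670×10⁻⁸×1.85×10⁻³×(1137⁴ − 299.4⁴).
T⁴ − T₀⁴ = 1.67125×10¹² − 8.03539×10⁹ = 1.66321×10¹² K⁴, so P_net = 121 W.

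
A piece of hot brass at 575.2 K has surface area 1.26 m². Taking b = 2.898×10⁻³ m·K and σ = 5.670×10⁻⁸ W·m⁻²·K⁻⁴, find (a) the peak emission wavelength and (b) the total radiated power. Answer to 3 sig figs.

λ_max ≈ 5.04 μm; P ≈ 7.82×10³ W

(a) λ_max = b/T = 2.898×10⁻³/575.2 = 5.038×10⁻⁶ m = 5.04 μm.
Area A = 1.26 m².
(b) P = σAT⁴ = 5.670×10⁻⁸×1.26×(575.2)⁴ = 7.82×10³ W.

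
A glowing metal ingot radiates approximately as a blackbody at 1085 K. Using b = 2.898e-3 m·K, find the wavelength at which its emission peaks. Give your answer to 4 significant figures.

Wien's displacement law: λ_max = b/T = (2.898×10⁻³ m·K)/(1085 K) = 2.6710×10⁻⁶ m.
That is 2671 nm, in the infrared range.

λ_max ≈ 2671 nm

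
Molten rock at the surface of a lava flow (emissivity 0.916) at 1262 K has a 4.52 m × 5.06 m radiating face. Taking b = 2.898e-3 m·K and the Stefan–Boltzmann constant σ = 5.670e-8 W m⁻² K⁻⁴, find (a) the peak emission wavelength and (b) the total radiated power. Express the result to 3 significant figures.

λ_max ≈ 2.30×10³ nm; P ≈ 3.01×10⁶ W

(a) λ_max = b/T = 2.898×10⁻³/1262 = 2.296×10⁻⁶ m = 2.30×10³ nm.
Area A = 4.52 × 5.06 = 22.8712 m².
(b) P = εσAT⁴ = 0.916×5.670×10⁻⁸×22.8712×(1262)⁴ = 3.01×10⁶ W.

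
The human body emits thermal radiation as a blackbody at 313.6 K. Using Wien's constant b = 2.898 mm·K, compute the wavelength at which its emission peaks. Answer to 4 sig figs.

λ_max ≈ 9.241 μm

Wien's displacement law: λ_max = b/T = (2.898×10⁻³ m·K)/(313.6 K) = 9.2411×10⁻⁶ m.
That is 9.241 μm, in the infrared range.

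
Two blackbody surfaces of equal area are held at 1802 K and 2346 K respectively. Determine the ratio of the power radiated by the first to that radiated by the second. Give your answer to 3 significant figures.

With equal areas, P₁/P₂ = (T₁/T₂)⁴ = (1802/2346)⁴ = 0.348.

P₁/P₂ ≈ 0.348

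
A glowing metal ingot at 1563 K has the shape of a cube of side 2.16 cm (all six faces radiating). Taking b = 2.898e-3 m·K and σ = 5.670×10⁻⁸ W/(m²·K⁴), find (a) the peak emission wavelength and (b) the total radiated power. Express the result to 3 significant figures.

λ_max ≈ 1.85 μm; P ≈ 947 W

(a) λ_max = b/T = 2.898×10⁻³/1563 = 1.854×10⁻⁶ m = 1.85 μm.
Area A = 6s² = 6×(0.0216 m)² = 2.79936×10⁻³ m².
(b) P = σAT⁴ = 5.670×10⁻⁸×2.79936×10⁻³×(1563)⁴ = 947 W.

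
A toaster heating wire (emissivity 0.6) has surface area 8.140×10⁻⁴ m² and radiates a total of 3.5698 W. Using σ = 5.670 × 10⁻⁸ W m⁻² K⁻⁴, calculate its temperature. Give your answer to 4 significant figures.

Area A = 8.140×10⁻⁴ m².
P = εσAT⁴ ⇒ T = (P/(εσA))^(1/4) = (3.5698/(0.6×5.670×10⁻⁸×8.140×10⁻⁴))^(1/4) = 599.2 K.

T ≈ 599.2 K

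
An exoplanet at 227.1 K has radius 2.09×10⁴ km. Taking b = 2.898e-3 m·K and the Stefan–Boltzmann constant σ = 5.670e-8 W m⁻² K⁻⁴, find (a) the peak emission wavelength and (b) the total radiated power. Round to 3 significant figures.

λ_max ≈ 12.8 μm; P ≈ 8.28×10¹⁷ W

(a) λ_max = b/T = 2.898×10⁻³/227.1 = 1.276×10⁻⁵ m = 12.8 μm.
Surface area A = 4πR² = 4π(2.09×10⁷ m)² = 5.48912×10¹⁵ m².
(b) P = σAT⁴ = 5.670×10⁻⁸×5.48912×10¹⁵×(227.1)⁴ = 8.28×10¹⁷ W.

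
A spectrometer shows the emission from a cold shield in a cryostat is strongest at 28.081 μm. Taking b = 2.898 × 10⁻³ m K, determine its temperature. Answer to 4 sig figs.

T ≈ 103.2 K

Wien's law gives T = b/λ_max = (2.898×10⁻³ m·K)/(2.8081×10⁻⁵ m) = 103.2 K.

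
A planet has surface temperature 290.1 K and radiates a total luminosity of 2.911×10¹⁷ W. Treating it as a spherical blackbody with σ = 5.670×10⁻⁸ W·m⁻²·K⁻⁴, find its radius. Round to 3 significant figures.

L = 4πR²σT⁴ ⇒ R = √(L/(4πσT⁴)).
σT⁴ = 401.582 W/m², so R = √(2.911×10¹⁷/(4π×401.582)) = 7.60×10⁶ m.

R ≈ 7.60×10⁶ m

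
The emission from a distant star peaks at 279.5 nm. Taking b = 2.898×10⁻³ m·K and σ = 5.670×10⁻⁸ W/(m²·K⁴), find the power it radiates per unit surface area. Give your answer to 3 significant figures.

Wien's law: T = b/λ_max = 2.898×10⁻³/2.795×10⁻⁷ = 10368.5 K.
Then I = σT⁴ = 5.670×10⁻⁸×(10368.5)⁴ = 6.55×10⁸ W/m².

I ≈ 6.55×10⁸ W/m²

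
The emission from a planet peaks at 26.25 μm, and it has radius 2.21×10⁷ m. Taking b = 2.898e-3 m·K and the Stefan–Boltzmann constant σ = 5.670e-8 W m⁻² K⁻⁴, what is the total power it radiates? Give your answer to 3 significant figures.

P ≈ 5.17×10¹⁶ W

Wien's law: T = b/λ_max = 2.898×10⁻³/2.625×10⁻⁵ = 110.400 K.
Surface area A = 4πR² = 4π(2.21×10⁷ m)² = 6.13754×10¹⁵ m².
Then P = σAT⁴ = 5.670×10⁻⁸×6.13754×10¹⁵×(110.400)⁴ = 5.17×10¹⁶ W.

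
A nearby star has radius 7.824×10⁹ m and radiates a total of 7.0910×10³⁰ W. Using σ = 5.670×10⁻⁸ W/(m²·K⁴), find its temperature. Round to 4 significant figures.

T ≈ 2.008×10⁴ K

Surface area A = 4πR² = 4π(7.824×10⁹ m)² = 7.69250×10²⁰ m².
P = σAT⁴ ⇒ T = (P/(σA))^(1/4) = (7.0910×10³⁰/(5.670×10⁻⁸×7.69250×10²⁰))^(1/4) = 2.008×10⁴ K.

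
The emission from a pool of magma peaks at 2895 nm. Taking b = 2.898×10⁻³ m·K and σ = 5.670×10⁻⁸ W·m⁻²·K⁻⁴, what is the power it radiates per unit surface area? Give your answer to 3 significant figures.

Wien's law: T = b/λ_max = 2.898×10⁻³/2.895×10⁻⁶ = 1001.04 K.
Then I = σT⁴ = 5.670×10⁻⁸×(1001.04)⁴ = 5.69×10⁴ W/m².

I ≈ 5.69×10⁴ W/m²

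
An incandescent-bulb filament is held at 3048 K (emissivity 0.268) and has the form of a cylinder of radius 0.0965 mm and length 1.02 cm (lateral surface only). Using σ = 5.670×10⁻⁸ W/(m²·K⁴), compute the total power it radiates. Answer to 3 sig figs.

Lateral area A = 2πrL = 2π×9.65×10⁻⁵×0.0102 = 6.18454×10⁻⁶ m².
P = εσAT⁴ = 0.268 × 5.670×10⁻⁸ × 6.18454×10⁻⁶ × (3048)⁴ = 8.11 W.

P ≈ 8.11 W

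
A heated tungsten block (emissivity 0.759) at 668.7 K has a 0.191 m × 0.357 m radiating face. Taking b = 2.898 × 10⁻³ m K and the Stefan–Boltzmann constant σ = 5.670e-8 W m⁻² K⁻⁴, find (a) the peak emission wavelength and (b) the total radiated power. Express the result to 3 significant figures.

(a) λ_max = b/T = 2.898×10⁻³/668.7 = 4.334×10⁻⁶ m = 4.33 μm.
Area A = 0.191 × 0.357 = 0.068187 m².
(b) P = εσAT⁴ = 0.759×5.670×10⁻⁸×0.068187×(668.7)⁴ = 587 W.

λ_max ≈ 4.33 μm; P ≈ 587 W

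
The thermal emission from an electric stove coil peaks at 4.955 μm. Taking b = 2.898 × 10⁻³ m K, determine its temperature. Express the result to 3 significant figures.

T ≈ 585 K

Wien's law gives T = b/λ_max = (2.898×10⁻³ m·K)/(4.955×10⁻⁶ m) = 585 K.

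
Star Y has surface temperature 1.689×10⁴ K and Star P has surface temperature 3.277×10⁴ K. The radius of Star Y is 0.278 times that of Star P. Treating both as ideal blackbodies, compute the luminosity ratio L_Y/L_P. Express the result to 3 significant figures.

L_Y/L_P ≈ 5.45×10⁻³

L ∝ R²T⁴, so L_Y/L_P = (R_Y/R_P)²(T_Y/T_P)⁴ = (0.278)² × (1.689×10⁴/3.277×10⁴)⁴ = 0.077284 × 0.0705688 = 5.45×10⁻³.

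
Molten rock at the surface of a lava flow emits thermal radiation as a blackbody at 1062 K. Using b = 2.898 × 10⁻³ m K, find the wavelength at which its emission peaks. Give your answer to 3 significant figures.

Wien's displacement law: λ_max = b/T = (2.898×10⁻³ m·K)/(1062 K) = 2.729×10⁻⁶ m.
That is 2.73 μm, in the infrared range.

λ_max ≈ 2.73 μm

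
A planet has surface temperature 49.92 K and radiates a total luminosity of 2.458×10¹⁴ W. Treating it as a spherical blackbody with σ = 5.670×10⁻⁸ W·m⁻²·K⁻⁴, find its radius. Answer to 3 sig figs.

R ≈ 7.45×10⁶ m

L = 4πR²σT⁴ ⇒ R = √(L/(4πσT⁴)).
σT⁴ = 0.352112 W/m², so R = √(2.458×10¹⁴/(4π×0.352112)) = 7.45×10⁶ m.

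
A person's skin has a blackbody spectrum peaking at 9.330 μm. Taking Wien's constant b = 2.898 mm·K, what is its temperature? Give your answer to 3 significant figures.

T ≈ 311 K

Wien's law gives T = b/λ_max = (2.898×10⁻³ m·K)/(9.330×10⁻⁶ m) = 311 K.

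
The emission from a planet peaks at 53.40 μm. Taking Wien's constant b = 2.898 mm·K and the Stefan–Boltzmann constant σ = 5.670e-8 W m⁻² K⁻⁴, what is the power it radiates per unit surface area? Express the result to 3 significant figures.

I ≈ 0.492 W/m²

Wien's law: T = b/λ_max = 2.898×10⁻³/5.340×10⁻⁵ = 54.2697 K.
Then I = σT⁴ = 5.670×10⁻⁸×(54.2697)⁴ = 0.492 W/m².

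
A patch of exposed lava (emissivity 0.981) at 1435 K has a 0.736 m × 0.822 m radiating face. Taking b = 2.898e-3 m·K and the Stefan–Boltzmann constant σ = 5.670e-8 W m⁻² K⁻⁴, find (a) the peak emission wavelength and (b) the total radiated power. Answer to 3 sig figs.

λ_max ≈ 2.02 μm; P ≈ 1.43×10⁵ W

(a) λ_max = b/T = 2.898×10⁻³/1435 = 2.020×10⁻⁶ m = 2.02 μm.
Area A = 0.736 × 0.822 = 0.604992 m².
(b) P = εσAT⁴ = 0.981×5.670×10⁻⁸×0.604992×(1435)⁴ = 1.43×10⁵ W.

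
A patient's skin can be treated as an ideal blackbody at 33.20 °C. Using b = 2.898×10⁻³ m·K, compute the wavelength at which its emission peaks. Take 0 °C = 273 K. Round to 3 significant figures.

T = 33.20 °C + 273 = 306.20 K.
Wien's displacement law: λ_max = b/T = (2.898×10⁻³ m·K)/(306.20 K) = 9.464×10⁻⁶ m.
That is 9.46 μm, in the infrared range.

λ_max ≈ 9.46 μm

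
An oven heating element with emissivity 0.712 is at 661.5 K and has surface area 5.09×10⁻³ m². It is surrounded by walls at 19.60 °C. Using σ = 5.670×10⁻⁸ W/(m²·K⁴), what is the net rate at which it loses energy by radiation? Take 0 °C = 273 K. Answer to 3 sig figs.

Net loss ≈ 37.8 W

Surroundings: T = 19.60 °C + 273 = 292.60 K.
Area A = 5.09×10⁻³ m².
Net radiated power P_net = εσA(T⁴ − T₀⁴) = 0.712×5.670×10⁻⁸×5.09×10⁻³×(661.5⁴ − 292.60⁴).
T⁴ − T₀⁴ = 1.91478×10¹¹ − 7.32989×10⁹ = 1.84148×10¹¹ K⁴, so P_net = 37.8 W.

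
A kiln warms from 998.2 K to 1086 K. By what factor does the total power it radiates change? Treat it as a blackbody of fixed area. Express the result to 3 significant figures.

P ∝ T⁴, so P₂/P₁ = (T₂/T₁)⁴ = (1086/998.2)⁴ = (1.08796)⁴ = 1.40.

P₂/P₁ ≈ 1.40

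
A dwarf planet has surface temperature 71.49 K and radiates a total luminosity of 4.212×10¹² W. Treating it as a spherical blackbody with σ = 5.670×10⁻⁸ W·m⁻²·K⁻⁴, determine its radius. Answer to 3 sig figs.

R ≈ 4.76×10⁵ m

L = 4πR²σT⁴ ⇒ R = √(L/(4πσT⁴)).
σT⁴ = 1.48103 W/m², so R = √(4.212×10¹²/(4π×1.48103)) = 4.76×10⁵ m.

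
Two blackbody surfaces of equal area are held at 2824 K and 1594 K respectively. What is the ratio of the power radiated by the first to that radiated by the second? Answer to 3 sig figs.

With equal areas, P₁/P₂ = (T₁/T₂)⁴ = (2824/1594)⁴ = 9.85.

P₁/P₂ ≈ 9.85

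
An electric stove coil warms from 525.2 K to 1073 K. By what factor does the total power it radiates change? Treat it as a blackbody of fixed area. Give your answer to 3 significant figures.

P ∝ T⁴, so P₂/P₁ = (T₂/T₁)⁴ = (1073/525.2)⁴ = (2.04303)⁴ = 17.4.

P₂/P₁ ≈ 17.4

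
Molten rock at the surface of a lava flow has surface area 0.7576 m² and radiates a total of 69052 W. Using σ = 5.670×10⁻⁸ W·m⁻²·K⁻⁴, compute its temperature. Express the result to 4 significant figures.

T ≈ 1126 K

Area A = 0.7576 m².
P = σAT⁴ ⇒ T = (P/(σA))^(1/4) = (69052/(5.670×10⁻⁸×0.7576))^(1/4) = 1126 K.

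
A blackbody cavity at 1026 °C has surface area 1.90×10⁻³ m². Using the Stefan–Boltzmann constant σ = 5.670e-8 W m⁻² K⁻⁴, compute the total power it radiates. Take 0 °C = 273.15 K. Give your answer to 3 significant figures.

P ≈ 307 W

T = 1026 °C + 273.15 = 1299.15 K.
Area A = 1.90×10⁻³ m².
P = σAT⁴ = 5.670×10⁻⁸ × 1.90×10⁻³ × (1299.15)⁴ = 307 W.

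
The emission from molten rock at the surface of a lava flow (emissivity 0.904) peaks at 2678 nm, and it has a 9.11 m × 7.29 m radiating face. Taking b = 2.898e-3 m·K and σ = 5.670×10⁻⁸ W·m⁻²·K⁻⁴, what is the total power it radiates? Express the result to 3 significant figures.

Wien's law: T = b/λ_max = 2.898×10⁻³/2.678×10⁻⁶ = 1082.15 K.
Area A = 9.11 × 7.29 = 66.4119 m².
Then P = εσAT⁴ = 0.904×5.670×10⁻⁸×66.4119×(1082.15)⁴ = 4.67×10⁶ W.

P ≈ 4.67×10⁶ W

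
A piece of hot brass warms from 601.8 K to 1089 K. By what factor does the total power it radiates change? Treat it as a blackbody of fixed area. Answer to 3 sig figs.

P ∝ T⁴, so P₂/P₁ = (T₂/T₁)⁴ = (1089/601.8)⁴ = (1.80957)⁴ = 10.7.

P₂/P₁ ≈ 10.7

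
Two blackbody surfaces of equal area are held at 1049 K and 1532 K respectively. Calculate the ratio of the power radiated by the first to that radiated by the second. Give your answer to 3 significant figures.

P₁/P₂ ≈ 0.220

With equal areas, P₁/P₂ = (T₁/T₂)⁴ = (1049/1532)⁴ = 0.220.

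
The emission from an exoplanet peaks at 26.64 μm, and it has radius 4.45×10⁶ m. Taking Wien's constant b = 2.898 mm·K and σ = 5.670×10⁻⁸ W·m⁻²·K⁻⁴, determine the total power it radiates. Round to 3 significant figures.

P ≈ 1.98×10¹⁵ W

Wien's law: T = b/λ_max = 2.898×10⁻³/2.664×10⁻⁵ = 108.784 K.
Surface area A = 4πR² = 4π(4.45×10⁶ m)² = 2.48846×10¹⁴ m².
Then P = σAT⁴ = 5.670×10⁻⁸×2.48846×10¹⁴×(108.784)⁴ = 1.98×10¹⁵ W.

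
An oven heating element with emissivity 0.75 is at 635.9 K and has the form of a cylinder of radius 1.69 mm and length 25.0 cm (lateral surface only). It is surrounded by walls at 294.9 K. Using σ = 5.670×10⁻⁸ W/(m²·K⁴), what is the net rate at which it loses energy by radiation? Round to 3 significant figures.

Lateral area A = 2πrL = 2π×1.69×10⁻³×0.250 = 2.65465×10⁻³ m².
Net radiated power P_net = εσA(T⁴ − T₀⁴) = 0.75×5.670×10⁻⁸×2.65465×10⁻³×(635.9⁴ − 294.9⁴).
T⁴ − T₀⁴ = 1.63514×10¹¹ − 7.56309×10⁹ = 1.55951×10¹¹ K⁴, so P_net = 17.6 W.

Net loss ≈ 17.6 W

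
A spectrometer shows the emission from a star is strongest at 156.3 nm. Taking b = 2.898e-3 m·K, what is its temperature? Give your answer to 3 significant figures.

T ≈ 1.85×10⁴ K

Wien's law gives T = b/λ_max = (2.898×10⁻³ m·K)/(1.563×10⁻⁷ m) = 1.85×10⁴ K.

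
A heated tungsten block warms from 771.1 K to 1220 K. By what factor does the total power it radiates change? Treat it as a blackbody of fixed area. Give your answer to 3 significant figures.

P ∝ T⁴, so P₂/P₁ = (T₂/T₁)⁴ = (1220/771.1)⁴ = (1.58216)⁴ = 6.27.

P₂/P₁ ≈ 6.27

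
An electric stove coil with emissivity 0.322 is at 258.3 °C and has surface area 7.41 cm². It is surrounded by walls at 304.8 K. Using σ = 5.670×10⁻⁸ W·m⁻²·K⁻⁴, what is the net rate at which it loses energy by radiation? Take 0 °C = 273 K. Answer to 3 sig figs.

Net loss ≈ 0.961 W

T = 258.3 °C + 273 = 531.3 K.
Area A = 7.41 cm² = 7.41×10⁻⁴ m².
Net radiated power P_net = εσA(T⁴ − T₀⁴) = 0.322×5.670×10⁻⁸×7.41×10⁻⁴×(531.3⁴ − 304.8⁴).
T⁴ − T₀⁴ = 7.96818×10¹⁰ − 8.63097×10⁹ = 7.10508×10¹⁰ K⁴, so P_net = 0.961 W.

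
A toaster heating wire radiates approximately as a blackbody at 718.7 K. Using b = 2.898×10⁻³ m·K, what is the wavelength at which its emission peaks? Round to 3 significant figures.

Wien's displacement law: λ_max = b/T = (2.898×10⁻³ m·K)/(718.7 K) = 4.032×10⁻⁶ m.
That is 4.03 μm, in the infrared range.

λ_max ≈ 4.03 μm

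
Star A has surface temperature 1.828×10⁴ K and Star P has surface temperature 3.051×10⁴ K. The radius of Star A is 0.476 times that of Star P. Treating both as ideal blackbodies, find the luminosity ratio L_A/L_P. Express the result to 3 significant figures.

L_A/L_P ≈ 0.0292

L ∝ R²T⁴, so L_A/L_P = (R_A/R_P)²(T_A/T_P)⁴ = (0.476)² × (1.828×10⁴/3.051×10⁴)⁴ = 0.226576 × 0.128865 = 0.0292.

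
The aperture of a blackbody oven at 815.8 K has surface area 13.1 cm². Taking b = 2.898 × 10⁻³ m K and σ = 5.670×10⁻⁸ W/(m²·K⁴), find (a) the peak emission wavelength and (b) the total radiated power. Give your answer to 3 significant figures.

λ_max ≈ 3.55 μm; P ≈ 32.9 W

(a) λ_max = b/T = 2.898×10⁻³/815.8 = 3.552×10⁻⁶ m = 3.55 μm.
Area A = 13.1 cm² = 1.31×10⁻³ m².
(b) P = σAT⁴ = 5.670×10⁻⁸×1.31×10⁻³×(815.8)⁴ = 32.9 W.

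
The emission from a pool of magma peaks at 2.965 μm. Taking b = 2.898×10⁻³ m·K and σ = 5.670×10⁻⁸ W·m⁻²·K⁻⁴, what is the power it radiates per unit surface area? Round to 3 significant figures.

Wien's law: T = b/λ_max = 2.898×10⁻³/2.965×10⁻⁶ = 977.403 K.
Then I = σT⁴ = 5.670×10⁻⁸×(977.403)⁴ = 5.17×10⁴ W/m².

I ≈ 5.17×10⁴ W/m²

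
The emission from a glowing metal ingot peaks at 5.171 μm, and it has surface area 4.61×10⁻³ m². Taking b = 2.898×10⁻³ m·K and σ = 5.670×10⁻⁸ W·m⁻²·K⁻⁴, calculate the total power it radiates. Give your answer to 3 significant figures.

Wien's law: T = b/λ_max = 2.898×10⁻³/5.171×10⁻⁶ = 560.433 K.
Area A = 4.61×10⁻³ m².
Then P = σAT⁴ = 5.670×10⁻⁸×4.61×10⁻³×(560.433)⁴ = 25.8 W.

P ≈ 25.8 W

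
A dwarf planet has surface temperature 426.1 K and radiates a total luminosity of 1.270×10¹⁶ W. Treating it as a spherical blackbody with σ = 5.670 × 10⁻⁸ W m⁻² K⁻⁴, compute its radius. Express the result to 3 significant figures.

R ≈ 7.35×10⁵ m

L = 4πR²σT⁴ ⇒ R = √(L/(4πσT⁴)).
σT⁴ = 1869.09 W/m², so R = √(1.270×10¹⁶/(4π×1869.09)) = 7.35×10⁵ m.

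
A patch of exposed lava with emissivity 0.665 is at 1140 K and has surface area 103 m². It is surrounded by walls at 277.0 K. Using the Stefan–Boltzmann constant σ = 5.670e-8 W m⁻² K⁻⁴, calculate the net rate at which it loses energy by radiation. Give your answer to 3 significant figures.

Net loss ≈ 6.54×10⁶ W

Area A = 103 m².
Net radiated power P_net = εσA(T⁴ − T₀⁴) = 0.665×5.670×10⁻⁸×103×(1140⁴ − 277.0⁴).
T⁴ − T₀⁴ = 1.68896×10¹² − 5.88734×10⁹ = 1.68307×10¹² K⁴, so P_net = 6.54×10⁶ W.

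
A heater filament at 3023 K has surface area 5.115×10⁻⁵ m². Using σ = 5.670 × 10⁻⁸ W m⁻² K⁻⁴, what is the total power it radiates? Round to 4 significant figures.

Area A = 5.115×10⁻⁵ m².
P = σAT⁴ = 5.670×10⁻⁸ × 5.115×10⁻⁵ × (3023)⁴ = 242.2 W.

P ≈ 242.2 W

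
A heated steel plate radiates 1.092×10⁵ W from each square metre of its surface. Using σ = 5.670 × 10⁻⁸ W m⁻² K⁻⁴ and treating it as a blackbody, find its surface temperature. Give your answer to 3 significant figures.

T ≈ 1.18×10³ K

I = σT⁴, so T = (I/σ)^(1/4) = (1.092×10⁵/(5.670×10⁻⁸))^(1/4) = 1.18×10³ K.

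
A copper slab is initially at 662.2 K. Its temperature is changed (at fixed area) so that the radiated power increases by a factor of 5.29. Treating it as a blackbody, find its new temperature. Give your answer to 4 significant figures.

P ∝ T⁴, so T₂/T₁ = (P₂/P₁)^(1/4) = (5.29)^(1/4) = 1.51658.
T₂ = 662.2 × 1.51658 = 1004 K.

T₂ ≈ 1004 K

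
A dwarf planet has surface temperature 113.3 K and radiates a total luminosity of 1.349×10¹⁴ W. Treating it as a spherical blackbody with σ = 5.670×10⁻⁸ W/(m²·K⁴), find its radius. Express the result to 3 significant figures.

R ≈ 1.07×10⁶ m

L = 4πR²σT⁴ ⇒ R = √(L/(4πσT⁴)).
σT⁴ = 9.34335 W/m², so R = √(1.349×10¹⁴/(4π×9.34335)) = 1.07×10⁶ m.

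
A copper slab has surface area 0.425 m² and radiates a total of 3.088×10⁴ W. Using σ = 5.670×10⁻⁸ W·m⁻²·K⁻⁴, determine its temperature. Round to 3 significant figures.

Area A = 0.425 m².
P = σAT⁴ ⇒ T = (P/(σA))^(1/4) = (3.088×10⁴/(5.670×10⁻⁸×0.425))^(1/4) = 1.06×10³ K.

T ≈ 1.06×10³ K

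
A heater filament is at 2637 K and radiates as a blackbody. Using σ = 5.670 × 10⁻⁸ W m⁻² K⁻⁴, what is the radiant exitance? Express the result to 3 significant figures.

I ≈ 2.74×10⁶ W/m²

Stefan–Boltzmann: I = σT⁴ = 5.670×10⁻⁸ × (2637)⁴ = 2.74×10⁶ W/m².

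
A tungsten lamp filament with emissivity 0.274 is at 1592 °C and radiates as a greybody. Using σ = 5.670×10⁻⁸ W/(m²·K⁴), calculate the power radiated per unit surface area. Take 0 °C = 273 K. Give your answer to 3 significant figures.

I ≈ 1.88×10⁵ W/m²

T = 1592 °C + 273 = 1865 K.
Stefan–Boltzmann: I = εσT⁴ = 0.274 × 5.670×10⁻⁸ × (1865)⁴ = 1.88×10⁵ W/m².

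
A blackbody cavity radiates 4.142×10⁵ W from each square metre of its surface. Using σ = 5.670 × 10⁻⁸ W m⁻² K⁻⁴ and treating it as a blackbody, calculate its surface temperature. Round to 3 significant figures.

T ≈ 1.64×10³ K

I = σT⁴, so T = (I/σ)^(1/4) = (4.142×10⁵/(5.670×10⁻⁸))^(1/4) = 1.64×10³ K.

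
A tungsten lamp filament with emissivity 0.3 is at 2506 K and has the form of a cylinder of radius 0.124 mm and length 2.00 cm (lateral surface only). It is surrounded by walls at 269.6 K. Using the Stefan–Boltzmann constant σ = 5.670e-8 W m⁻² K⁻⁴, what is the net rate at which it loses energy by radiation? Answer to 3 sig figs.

Net loss ≈ 10.5 W

Lateral area A = 2πrL = 2π×1.24×10⁻⁴×0.0200 = 1.55823×10⁻⁵ m².
Net radiated power P_net = εσA(T⁴ − T₀⁴) = 0.3×5.670×10⁻⁸×1.55823×10⁻⁵×(2506⁴ − 269.6⁴).
T⁴ − T₀⁴ = 3.94389×10¹³ − 5.28299×10⁹ = 3.94336×10¹³ K⁴, so P_net = 10.5 W.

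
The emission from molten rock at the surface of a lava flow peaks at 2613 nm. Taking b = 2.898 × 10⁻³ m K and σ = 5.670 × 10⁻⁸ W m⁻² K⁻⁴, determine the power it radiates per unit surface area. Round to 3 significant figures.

Wien's law: T = b/λ_max = 2.898×10⁻³/2.613×10⁻⁶ = 1109.07 K.
Then I = σT⁴ = 5.670×10⁻⁸×(1109.07)⁴ = 8.58×10⁴ W/m².

I ≈ 8.58×10⁴ W/m²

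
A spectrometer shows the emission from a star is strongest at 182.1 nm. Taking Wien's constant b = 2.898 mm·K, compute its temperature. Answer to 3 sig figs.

T ≈ 1.59×10⁴ K

Wien's law gives T = b/λ_max = (2.898×10⁻³ m·K)/(1.821×10⁻⁷ m) = 1.59×10⁴ K.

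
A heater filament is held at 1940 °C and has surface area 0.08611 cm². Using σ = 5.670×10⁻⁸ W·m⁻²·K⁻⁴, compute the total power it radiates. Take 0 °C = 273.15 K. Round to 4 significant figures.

T = 1940 °C + 273.15 = 2213.15 K.
Area A = 0.08611 cm² = 8.611×10⁻⁶ m².
P = σAT⁴ = 5.670×10⁻⁸ × 8.611×10⁻⁶ × (2213.15)⁴ = 11.71 W.

P ≈ 11.71 W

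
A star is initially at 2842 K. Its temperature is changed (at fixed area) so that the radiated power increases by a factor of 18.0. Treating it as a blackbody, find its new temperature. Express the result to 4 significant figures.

P ∝ T⁴, so T₂/T₁ = (P₂/P₁)^(1/4) = (18.0)^(1/4) = 2.05977.
T₂ = 2842 × 2.05977 = 5854 K.

T₂ ≈ 5854 K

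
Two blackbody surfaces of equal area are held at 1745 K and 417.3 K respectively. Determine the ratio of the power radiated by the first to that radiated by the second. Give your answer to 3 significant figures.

With equal areas, P₁/P₂ = (T₁/T₂)⁴ = (1745/417.3)⁴ = 306.

P₁/P₂ ≈ 306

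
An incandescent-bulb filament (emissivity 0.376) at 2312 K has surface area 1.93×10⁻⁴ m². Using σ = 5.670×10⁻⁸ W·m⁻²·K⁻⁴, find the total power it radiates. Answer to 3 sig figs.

Area A = 1.93×10⁻⁴ m².
P = εσAT⁴ = 0.376 × 5.670×10⁻⁸ × 1.93×10⁻⁴ × (2312)⁴ = 118 W.

P ≈ 118 W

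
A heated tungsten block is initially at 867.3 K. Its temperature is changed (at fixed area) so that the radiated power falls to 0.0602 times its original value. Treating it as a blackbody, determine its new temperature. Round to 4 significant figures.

T₂ ≈ 429.6 K

P ∝ T⁴, so T₂/T₁ = (P₂/P₁)^(1/4) = (0.0602)^(1/4) = 0.495335.
T₂ = 867.3 × 0.495335 = 429.6 K.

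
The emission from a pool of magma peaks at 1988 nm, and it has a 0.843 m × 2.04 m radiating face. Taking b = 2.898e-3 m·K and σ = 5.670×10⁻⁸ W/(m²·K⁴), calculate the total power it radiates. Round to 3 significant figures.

P ≈ 4.40×10⁵ W

Wien's law: T = b/λ_max = 2.898×10⁻³/1.988×10⁻⁶ = 1457.75 K.
Area A = 0.843 × 2.04 = 1.71972 m².
Then P = σAT⁴ = 5.670×10⁻⁸×1.71972×(1457.75)⁴ = 4.40×10⁵ W.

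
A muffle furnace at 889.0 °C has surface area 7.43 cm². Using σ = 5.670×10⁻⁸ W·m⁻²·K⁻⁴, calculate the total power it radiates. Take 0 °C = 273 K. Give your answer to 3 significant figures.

P ≈ 76.8 W

T = 889.0 °C + 273 = 1162.0 K.
Area A = 7.43 cm² = 7.43×10⁻⁴ m².
P = σAT⁴ = 5.670×10⁻⁸ × 7.43×10⁻⁴ × (1162.0)⁴ = 76.8 W.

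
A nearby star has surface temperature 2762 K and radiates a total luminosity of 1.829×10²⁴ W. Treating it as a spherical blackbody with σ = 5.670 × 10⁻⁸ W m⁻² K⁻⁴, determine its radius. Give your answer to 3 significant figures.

L = 4πR²σT⁴ ⇒ R = √(L/(4πσT⁴)).
σT⁴ = 3.29973×10⁶ W/m², so R = √(1.829×10²⁴/(4π×3.29973×10⁶)) = 2.10×10⁸ m.

R ≈ 2.10×10⁸ m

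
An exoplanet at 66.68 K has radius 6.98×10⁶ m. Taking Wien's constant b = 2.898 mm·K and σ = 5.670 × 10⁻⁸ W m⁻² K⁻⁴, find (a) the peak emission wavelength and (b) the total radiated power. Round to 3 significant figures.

λ_max ≈ 43.5 μm; P ≈ 6.86×10¹⁴ W

(a) λ_max = b/T = 2.898×10⁻³/66.68 = 4.346×10⁻⁵ m = 43.5 μm.
Surface area A = 4πR² = 4π(6.98×10⁶ m)² = 6.12239×10¹⁴ m².
(b) P = σAT⁴ = 5.670×10⁻⁸×6.12239×10¹⁴×(66.68)⁴ = 6.86×10¹⁴ W.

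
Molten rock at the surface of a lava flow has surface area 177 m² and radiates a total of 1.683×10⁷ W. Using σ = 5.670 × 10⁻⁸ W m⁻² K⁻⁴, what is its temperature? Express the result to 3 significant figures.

Area A = 177 m².
P = σAT⁴ ⇒ T = (P/(σA))^(1/4) = (1.683×10⁷/(5.670×10⁻⁸×177))^(1/4) = 1.14×10³ K.

T ≈ 1.14×10³ K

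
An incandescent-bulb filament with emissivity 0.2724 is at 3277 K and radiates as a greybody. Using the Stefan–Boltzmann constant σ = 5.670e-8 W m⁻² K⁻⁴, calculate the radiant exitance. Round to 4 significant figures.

Stefan–Boltzmann: I = εσT⁴ = 0.2724 × 5.670×10⁻⁸ × (3277)⁴ = 1.781×10⁶ W/m².

I ≈ 1.781×10⁶ W/m²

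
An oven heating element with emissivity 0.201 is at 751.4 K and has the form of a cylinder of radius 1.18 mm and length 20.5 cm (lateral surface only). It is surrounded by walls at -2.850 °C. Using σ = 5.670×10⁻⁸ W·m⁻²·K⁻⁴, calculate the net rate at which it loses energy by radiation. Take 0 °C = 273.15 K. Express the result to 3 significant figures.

Net loss ≈ 5.43 W

Surroundings: T = -2.850 °C + 273.15 = 270.300 K.
Lateral area A = 2πrL = 2π×1.18×10⁻³×0.205 = 1.51990×10⁻³ m².
Net radiated power P_net = εσA(T⁴ − T₀⁴) = 0.201×5.670×10⁻⁸×1.51990×10⁻³×(751.4⁴ − 270.300⁴).
T⁴ − T₀⁴ = 3.18775×10¹¹ − 5.33807×10⁹ = 3.13437×10¹¹ K⁴, so P_net = 5.43 W.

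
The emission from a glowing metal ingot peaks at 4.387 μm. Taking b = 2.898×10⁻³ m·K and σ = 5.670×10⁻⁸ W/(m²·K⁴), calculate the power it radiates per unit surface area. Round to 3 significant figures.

Wien's law: T = b/λ_max = 2.898×10⁻³/4.387×10⁻⁶ = 660.588 K.
Then I = σT⁴ = 5.670×10⁻⁸×(660.588)⁴ = 1.08×10⁴ W/m².

I ≈ 1.08×10⁴ W/m²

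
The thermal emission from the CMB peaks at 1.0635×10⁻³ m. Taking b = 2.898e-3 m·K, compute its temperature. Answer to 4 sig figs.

T ≈ 2.725 K

Wien's law gives T = b/λ_max = (2.898×10⁻³ m·K)/(1.0635×10⁻³ m) = 2.725 K.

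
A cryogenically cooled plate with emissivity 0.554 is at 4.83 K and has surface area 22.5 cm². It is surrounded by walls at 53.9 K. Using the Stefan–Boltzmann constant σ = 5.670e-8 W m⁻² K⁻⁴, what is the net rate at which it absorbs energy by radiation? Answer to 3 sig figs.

Area A = 22.5 cm² = 2.25×10⁻³ m².
Net radiated power P_net = εσA(T⁴ − T₀⁴) = 0.554×5.670×10⁻⁸×2.25×10⁻³×(4.83⁴ − 53.9⁴).
T⁴ − T₀⁴ = 544.238 − 8.44025×10⁶ = -8.43971×10⁶ K⁴, so P_net = -5.96×10⁻⁴ W — negative, meaning a net gain of 5.96×10⁻⁴ W.

Net gain ≈ 5.96×10⁻⁴ W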